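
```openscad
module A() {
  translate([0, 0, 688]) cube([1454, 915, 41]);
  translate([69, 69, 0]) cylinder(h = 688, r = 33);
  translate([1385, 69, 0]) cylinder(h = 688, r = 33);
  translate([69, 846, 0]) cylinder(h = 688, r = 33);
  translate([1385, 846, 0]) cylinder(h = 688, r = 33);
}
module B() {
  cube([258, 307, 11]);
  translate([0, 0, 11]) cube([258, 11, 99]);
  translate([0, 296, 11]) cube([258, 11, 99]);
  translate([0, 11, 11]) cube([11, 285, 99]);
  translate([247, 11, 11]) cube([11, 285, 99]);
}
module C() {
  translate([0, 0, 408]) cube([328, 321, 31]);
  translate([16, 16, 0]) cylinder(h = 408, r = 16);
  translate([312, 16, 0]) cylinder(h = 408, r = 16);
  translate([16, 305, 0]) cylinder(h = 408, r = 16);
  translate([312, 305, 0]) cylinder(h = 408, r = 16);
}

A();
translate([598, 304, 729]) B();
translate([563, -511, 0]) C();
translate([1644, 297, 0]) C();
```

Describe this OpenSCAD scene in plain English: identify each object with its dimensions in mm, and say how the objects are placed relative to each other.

A is a rectangular dining table. The top is 1454×915×41 mm with its upper surface at z = 729 mm. It stands on four round legs of 66 mm diameter, each leg's bounding box inset 36 mm from the nearest pair of top edges, running from the floor to the underside of the top.

B is an open-topped rectangular box: outside dimensions 258×307×110 mm, with a uniform wall and base thickness of 11 mm. The base is a full 258×307 slab on the floor; four walls sit on top of the base. The front and back walls (the −y and +y sides) span the full width; the two side walls fit between them.

C is a four-legged stool. The seat is a 328×321×31 mm slab whose top surface is at z = 439 mm; four round legs, each 32 mm in diameter, run from the floor (z = 0) to the underside of the seat, each leg's axis is inset half a diameter from the nearest pair of seat edges (so the leg's bounding box is flush with the corner).

The open box is on top of the table, centred. Two stools sit around the table at the −y, +x sides.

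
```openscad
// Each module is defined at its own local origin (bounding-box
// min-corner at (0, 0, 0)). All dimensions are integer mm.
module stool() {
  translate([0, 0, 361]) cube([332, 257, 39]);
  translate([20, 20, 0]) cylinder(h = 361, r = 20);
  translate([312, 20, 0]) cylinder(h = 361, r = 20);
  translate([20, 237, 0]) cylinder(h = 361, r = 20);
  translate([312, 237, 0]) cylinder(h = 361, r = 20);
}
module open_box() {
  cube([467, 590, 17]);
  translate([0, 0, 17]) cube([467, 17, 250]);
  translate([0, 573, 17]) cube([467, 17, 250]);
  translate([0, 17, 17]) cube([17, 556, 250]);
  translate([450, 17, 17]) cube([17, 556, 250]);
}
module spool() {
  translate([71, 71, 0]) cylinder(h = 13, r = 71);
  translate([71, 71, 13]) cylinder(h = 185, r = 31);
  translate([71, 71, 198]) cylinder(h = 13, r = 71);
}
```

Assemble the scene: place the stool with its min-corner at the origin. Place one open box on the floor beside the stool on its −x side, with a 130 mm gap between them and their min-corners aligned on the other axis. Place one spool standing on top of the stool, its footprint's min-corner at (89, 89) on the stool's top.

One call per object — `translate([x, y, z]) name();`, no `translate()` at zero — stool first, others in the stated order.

stool();
translate([-597, 0, 0]) open_box();
translate([89, 89, 400]) spool();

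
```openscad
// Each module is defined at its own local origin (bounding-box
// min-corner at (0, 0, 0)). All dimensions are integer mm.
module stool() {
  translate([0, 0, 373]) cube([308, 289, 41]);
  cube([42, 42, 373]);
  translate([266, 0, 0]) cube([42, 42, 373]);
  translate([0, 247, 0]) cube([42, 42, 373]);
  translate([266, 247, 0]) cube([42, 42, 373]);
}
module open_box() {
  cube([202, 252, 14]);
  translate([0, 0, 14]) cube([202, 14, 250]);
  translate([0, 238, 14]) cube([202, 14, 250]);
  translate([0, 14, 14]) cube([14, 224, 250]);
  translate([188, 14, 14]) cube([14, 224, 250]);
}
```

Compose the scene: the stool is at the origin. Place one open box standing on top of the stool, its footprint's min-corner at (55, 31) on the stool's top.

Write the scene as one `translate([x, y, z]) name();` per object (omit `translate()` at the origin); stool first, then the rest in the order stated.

stool();
translate([55, 31, 414]) open_box();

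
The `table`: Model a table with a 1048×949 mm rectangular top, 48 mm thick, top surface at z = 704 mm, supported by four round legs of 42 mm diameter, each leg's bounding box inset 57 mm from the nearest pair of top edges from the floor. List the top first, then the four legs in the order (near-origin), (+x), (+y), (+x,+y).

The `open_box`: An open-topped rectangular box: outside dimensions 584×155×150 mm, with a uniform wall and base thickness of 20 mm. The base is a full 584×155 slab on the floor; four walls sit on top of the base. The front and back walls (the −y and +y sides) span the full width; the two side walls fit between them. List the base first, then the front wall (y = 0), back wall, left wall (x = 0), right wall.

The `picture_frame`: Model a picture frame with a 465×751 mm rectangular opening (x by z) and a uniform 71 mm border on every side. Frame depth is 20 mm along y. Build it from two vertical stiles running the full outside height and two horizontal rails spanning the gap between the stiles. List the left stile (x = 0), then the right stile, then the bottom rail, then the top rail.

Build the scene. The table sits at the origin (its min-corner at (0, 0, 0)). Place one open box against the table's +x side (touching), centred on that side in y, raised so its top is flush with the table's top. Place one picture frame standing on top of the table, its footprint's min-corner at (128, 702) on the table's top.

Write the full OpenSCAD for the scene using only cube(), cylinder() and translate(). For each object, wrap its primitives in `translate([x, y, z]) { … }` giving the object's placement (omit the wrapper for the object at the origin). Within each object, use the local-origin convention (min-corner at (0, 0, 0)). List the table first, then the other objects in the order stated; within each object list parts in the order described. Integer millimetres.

translate([0, 0, 656]) cube([1048, 949, 48]);
translate([78, 78, 0]) cylinder(h = 656, r = 21);
translate([970, 78, 0]) cylinder(h = 656, r = 21);
translate([78, 871, 0]) cylinder(h = 656, r = 21);
translate([970, 871, 0]) cylinder(h = 656, r = 21);
translate([1048, 397, 554]) {
  cube([584, 155, 20]);
  translate([0, 0, 20]) cube([584, 20, 130]);
  translate([0, 135, 20]) cube([584, 20, 130]);
  translate([0, 20, 20]) cube([20, 115, 130]);
  translate([564, 20, 20]) cube([20, 115, 130]);
}
translate([128, 702, 704]) {
  cube([71, 20, 893]);
  translate([536, 0, 0]) cube([71, 20, 893]);
  translate([71, 0, 0]) cube([465, 20, 71]);
  translate([71, 0, 822]) cube([465, 20, 71]);
}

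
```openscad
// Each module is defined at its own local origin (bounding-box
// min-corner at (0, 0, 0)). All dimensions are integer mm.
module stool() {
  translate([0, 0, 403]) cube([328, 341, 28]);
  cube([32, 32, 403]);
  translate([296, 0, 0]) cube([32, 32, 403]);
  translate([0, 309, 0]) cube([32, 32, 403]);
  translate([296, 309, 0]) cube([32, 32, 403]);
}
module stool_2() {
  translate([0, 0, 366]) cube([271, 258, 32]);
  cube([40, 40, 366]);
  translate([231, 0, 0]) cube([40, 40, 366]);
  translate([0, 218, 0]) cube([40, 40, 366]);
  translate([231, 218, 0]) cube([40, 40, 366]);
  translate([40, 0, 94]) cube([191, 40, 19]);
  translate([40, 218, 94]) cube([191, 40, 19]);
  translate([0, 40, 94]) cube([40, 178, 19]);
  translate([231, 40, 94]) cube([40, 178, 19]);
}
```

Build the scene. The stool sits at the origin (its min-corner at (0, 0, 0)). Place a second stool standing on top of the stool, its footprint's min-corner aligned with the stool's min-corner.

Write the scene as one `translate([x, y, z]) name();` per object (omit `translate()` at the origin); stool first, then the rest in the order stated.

stool();
translate([0, 0, 431]) stool_2();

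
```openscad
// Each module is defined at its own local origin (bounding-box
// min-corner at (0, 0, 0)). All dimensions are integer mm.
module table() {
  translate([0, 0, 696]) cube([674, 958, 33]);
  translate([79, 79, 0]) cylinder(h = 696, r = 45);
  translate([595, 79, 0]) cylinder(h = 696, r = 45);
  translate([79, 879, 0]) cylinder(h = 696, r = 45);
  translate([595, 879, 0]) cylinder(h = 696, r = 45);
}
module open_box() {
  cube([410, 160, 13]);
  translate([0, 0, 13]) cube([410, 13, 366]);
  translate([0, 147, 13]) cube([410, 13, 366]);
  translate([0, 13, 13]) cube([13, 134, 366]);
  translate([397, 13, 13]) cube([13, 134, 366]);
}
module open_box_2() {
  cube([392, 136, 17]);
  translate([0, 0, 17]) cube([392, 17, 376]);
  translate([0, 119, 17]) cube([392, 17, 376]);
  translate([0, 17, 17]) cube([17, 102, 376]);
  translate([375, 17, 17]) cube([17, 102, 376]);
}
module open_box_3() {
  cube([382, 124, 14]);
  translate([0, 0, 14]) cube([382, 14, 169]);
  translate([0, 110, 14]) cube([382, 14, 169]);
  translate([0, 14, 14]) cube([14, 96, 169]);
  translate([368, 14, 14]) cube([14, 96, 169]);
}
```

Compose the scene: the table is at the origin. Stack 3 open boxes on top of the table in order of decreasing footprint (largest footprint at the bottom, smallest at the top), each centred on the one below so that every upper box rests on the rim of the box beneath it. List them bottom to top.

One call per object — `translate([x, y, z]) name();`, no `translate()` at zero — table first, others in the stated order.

table();
translate([132, 399, 729]) open_box();
translate([141, 411, 1108]) open_box_2();
translate([146, 417, 1501]) open_box_3();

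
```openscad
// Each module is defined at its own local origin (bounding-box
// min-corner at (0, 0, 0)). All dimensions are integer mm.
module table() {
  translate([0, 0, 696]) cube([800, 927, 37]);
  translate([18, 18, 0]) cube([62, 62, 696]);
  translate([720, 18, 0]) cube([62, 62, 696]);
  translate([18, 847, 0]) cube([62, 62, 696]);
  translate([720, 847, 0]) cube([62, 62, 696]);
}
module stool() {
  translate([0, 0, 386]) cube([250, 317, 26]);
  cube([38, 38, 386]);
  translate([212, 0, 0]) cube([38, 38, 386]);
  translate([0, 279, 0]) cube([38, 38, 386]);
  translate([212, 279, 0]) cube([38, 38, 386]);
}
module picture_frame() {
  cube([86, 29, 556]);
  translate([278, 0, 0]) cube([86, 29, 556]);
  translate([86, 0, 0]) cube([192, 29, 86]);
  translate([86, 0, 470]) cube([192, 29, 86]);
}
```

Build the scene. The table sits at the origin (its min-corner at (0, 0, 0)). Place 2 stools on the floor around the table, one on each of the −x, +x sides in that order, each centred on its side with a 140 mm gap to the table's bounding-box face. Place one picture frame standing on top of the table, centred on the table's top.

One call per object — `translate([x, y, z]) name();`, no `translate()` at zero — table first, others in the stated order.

table();
translate([-390, 305, 0]) stool();
translate([940, 305, 0]) stool();
translate([218, 449, 733]) picture_frame();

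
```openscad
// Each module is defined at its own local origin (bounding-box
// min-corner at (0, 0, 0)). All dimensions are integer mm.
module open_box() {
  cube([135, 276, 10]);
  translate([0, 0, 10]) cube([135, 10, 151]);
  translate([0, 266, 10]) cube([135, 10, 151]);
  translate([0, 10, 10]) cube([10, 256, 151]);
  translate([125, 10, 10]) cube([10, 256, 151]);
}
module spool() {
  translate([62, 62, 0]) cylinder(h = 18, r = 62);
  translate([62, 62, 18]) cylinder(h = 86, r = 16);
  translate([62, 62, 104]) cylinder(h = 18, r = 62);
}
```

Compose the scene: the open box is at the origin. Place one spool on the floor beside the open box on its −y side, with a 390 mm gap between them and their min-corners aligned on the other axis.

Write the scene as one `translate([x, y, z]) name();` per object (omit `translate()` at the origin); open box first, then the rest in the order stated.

open_box();
translate([0, -514, 0]) spool();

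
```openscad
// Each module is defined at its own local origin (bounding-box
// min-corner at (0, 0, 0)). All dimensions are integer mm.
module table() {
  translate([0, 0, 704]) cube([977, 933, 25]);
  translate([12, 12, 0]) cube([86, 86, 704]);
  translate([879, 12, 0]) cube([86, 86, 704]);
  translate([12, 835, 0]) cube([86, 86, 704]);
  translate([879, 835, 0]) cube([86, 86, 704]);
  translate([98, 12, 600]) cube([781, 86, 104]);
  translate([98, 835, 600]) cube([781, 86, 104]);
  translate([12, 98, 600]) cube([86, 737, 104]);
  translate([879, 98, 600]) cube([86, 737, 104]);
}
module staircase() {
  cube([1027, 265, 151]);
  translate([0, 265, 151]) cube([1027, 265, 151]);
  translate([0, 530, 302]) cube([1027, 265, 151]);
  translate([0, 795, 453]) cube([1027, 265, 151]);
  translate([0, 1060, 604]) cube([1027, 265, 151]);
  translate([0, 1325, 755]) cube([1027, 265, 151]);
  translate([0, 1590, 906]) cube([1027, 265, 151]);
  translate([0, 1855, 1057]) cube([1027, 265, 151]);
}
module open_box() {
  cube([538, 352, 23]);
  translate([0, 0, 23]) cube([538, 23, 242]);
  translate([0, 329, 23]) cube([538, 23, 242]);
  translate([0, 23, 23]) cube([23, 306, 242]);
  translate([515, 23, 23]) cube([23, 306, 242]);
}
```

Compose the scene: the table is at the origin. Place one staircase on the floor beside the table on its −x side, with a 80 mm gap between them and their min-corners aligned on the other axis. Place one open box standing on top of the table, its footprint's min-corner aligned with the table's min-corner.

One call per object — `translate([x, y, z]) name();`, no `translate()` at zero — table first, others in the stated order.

table();
translate([-1107, 0, 0]) staircase();
translate([0, 0, 729]) open_box();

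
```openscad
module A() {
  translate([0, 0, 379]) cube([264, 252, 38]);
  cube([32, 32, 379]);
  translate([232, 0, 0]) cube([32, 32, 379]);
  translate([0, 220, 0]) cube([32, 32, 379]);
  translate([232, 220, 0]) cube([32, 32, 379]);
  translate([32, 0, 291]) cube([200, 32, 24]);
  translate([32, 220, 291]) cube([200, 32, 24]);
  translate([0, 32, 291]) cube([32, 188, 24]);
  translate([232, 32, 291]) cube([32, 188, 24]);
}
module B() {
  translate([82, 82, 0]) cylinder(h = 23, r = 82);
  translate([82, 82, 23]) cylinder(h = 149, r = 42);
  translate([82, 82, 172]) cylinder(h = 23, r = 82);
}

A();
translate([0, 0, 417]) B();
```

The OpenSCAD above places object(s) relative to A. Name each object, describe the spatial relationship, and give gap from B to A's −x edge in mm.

The spool's min-x is at 0; the stool's min-x is 0; gap = 0 mm.

A is a stool. B is a spool. The spool is on top of the stool. The gap from the spool to the stool's −x edge is 0 mm.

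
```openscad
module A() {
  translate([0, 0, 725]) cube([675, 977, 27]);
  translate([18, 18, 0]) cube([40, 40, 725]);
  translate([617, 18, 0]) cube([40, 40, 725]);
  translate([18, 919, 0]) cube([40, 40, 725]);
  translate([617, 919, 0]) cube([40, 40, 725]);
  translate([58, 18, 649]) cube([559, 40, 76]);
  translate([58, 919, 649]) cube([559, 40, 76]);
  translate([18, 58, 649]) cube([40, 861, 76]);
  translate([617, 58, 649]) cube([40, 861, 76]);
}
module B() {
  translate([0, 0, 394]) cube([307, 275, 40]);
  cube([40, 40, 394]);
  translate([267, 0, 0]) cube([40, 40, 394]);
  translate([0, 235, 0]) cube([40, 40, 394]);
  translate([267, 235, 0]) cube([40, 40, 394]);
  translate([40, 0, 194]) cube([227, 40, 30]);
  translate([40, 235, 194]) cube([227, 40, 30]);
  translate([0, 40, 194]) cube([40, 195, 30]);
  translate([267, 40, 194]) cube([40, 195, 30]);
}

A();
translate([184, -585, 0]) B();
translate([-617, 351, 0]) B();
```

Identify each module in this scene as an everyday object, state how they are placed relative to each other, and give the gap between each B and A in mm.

A is a table. B is a stool. Two stools sit around the table at the −y, −x sides. The gap between each stool and the table is 310 mm.

Each stool's nearest face is 310 mm from the table's bounding box.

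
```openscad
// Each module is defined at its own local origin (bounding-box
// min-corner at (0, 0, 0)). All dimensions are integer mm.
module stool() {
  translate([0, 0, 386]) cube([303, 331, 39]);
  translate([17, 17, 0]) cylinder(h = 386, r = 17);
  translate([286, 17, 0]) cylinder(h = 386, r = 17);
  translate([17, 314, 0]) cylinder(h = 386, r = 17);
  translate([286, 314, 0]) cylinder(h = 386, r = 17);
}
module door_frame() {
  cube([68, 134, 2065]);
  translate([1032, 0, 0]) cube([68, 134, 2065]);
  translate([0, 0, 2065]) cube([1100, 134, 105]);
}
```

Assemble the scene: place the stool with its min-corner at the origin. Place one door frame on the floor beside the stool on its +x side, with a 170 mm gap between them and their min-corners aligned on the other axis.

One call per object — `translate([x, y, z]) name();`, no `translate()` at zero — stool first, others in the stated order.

stool();
translate([473, 0, 0]) door_frame();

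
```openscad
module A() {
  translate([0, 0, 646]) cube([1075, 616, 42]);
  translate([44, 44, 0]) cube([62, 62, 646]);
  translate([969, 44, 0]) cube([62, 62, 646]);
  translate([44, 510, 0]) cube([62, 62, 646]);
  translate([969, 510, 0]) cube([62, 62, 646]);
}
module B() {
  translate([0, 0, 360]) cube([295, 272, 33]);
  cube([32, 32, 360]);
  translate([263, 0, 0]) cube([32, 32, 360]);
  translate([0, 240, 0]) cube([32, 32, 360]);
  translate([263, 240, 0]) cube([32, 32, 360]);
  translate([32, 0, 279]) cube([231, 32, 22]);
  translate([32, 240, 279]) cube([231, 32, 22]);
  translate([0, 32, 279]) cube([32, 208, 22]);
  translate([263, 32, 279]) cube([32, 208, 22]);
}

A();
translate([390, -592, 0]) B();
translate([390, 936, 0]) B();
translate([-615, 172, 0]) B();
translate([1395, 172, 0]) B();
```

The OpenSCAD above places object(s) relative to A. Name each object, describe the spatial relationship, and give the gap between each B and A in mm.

Each stool's nearest face is 320 mm from the table's bounding box.

A is a table. B is a stool. Four stools sit around the table at the −y, +y, −x, +x sides. The gap between each stool and the table is 320 mm.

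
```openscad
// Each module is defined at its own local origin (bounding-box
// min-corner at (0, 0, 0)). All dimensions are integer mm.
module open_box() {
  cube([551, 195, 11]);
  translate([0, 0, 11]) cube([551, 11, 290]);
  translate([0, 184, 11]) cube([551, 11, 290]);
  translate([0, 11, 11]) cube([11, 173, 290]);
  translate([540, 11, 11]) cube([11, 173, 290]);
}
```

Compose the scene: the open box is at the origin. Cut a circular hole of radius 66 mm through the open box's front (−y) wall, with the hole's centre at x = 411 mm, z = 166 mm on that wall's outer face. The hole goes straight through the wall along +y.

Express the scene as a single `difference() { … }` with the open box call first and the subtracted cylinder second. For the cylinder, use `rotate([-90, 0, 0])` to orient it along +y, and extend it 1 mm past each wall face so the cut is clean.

difference() {
  open_box();
  translate([411, -1, 166]) rotate([-90, 0, 0]) cylinder(h = 13, r = 66);
}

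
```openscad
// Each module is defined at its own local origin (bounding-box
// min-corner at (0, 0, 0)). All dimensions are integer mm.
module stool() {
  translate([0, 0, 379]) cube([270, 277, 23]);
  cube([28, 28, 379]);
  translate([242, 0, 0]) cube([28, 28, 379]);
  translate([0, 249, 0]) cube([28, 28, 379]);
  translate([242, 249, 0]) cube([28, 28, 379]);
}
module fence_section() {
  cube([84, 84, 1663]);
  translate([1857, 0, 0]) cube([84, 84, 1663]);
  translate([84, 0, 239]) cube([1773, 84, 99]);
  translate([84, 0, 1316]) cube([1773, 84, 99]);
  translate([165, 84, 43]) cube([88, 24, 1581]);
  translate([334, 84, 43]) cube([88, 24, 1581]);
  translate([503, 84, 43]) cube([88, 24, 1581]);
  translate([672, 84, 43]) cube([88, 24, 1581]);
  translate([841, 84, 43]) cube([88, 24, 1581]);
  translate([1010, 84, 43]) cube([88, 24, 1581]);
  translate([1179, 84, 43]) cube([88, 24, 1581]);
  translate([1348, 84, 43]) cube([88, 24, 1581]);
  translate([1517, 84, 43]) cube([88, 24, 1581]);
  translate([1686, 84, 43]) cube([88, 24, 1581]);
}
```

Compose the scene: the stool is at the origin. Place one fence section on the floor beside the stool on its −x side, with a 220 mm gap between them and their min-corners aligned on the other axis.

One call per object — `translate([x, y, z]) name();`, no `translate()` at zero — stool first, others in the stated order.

stool();
translate([-2161, 0, 0]) fence_section();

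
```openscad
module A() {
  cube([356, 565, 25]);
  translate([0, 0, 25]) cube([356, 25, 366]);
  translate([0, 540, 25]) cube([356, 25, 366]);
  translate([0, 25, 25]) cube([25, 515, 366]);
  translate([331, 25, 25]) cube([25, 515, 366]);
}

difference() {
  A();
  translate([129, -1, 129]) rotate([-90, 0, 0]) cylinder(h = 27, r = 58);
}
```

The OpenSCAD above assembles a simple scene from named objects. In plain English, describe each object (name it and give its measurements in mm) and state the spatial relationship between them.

A is an open storage box with external size 356×565×391 mm and wall thickness 25 mm (the base is also 25 mm thick). The base covers the whole footprint; the four walls stand on the base, with the y-facing walls full-width and the x-facing walls fitting between their inner faces.

The open box has a circular hole of radius 58 mm through its front wall, centred at (x = 129, z = 129).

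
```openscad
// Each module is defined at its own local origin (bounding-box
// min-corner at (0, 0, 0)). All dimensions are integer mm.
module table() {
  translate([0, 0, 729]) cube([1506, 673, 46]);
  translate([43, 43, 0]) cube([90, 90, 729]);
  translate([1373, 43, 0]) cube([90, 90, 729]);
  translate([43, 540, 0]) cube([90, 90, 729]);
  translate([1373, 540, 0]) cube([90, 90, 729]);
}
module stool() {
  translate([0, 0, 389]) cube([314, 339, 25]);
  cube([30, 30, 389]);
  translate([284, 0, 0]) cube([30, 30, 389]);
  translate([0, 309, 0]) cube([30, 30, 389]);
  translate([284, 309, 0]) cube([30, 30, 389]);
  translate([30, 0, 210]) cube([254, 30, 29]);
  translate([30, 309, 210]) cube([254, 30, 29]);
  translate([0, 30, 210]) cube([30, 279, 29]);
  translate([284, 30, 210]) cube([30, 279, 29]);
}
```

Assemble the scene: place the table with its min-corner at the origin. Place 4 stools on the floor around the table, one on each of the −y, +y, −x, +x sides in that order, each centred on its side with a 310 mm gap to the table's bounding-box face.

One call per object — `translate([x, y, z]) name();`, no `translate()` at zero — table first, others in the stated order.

table();
translate([596, -649, 0]) stool();
translate([596, 983, 0]) stool();
translate([-624, 167, 0]) stool();
translate([1816, 167, 0]) stool();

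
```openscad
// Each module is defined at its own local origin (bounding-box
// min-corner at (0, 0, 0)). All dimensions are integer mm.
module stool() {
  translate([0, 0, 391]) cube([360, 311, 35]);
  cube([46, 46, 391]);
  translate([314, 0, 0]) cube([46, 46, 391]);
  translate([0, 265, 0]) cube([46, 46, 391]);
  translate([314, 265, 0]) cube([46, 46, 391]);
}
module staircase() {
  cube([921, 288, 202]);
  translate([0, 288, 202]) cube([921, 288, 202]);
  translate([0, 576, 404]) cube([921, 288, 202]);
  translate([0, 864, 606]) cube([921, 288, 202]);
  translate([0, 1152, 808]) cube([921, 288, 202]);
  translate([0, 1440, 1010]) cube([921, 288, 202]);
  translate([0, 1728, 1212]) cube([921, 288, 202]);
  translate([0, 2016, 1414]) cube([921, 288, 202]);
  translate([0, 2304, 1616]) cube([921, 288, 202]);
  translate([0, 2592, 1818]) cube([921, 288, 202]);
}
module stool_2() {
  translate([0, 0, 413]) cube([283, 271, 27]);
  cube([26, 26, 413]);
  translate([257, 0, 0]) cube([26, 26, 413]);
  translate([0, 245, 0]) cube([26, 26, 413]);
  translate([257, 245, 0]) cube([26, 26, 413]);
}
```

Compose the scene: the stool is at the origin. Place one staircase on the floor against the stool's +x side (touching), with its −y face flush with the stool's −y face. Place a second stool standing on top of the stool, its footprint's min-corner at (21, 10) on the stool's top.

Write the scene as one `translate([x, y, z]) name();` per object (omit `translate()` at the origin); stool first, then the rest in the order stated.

stool();
translate([360, 0, 0]) staircase();
translate([21, 10, 426]) stool_2();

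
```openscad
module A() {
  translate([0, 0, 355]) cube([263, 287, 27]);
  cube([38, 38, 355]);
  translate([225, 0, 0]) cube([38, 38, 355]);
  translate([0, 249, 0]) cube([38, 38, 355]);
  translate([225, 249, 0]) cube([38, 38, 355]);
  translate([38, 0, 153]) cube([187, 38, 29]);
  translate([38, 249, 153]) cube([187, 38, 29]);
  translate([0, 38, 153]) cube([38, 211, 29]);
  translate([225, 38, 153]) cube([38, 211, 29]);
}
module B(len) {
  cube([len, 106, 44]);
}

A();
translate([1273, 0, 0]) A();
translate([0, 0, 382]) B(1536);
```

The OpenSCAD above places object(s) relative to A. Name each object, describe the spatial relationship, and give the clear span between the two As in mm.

A is a stool. B is a beam. A beam spans the tops of two stools. The clear span between the two stools is 1010 mm.

Second stool starts at x = 1273; first ends at x = 263; clear span = 1273 − 263 = 1010 mm.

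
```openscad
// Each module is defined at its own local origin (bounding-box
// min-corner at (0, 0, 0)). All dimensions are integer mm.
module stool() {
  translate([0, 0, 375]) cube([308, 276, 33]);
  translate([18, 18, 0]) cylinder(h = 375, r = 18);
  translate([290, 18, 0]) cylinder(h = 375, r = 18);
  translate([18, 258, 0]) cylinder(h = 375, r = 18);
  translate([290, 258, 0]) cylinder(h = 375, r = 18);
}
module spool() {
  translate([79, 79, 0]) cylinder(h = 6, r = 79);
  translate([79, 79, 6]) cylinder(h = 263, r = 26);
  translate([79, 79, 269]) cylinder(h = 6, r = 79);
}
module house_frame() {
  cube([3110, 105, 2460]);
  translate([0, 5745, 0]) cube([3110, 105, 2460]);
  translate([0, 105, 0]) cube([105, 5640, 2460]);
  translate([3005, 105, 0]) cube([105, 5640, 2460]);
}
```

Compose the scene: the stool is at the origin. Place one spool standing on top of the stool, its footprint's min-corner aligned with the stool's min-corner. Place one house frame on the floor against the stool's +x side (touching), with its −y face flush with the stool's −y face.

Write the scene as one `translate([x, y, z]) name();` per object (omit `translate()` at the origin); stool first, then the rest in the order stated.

stool();
translate([0, 0, 408]) spool();
translate([308, 0, 0]) house_frame();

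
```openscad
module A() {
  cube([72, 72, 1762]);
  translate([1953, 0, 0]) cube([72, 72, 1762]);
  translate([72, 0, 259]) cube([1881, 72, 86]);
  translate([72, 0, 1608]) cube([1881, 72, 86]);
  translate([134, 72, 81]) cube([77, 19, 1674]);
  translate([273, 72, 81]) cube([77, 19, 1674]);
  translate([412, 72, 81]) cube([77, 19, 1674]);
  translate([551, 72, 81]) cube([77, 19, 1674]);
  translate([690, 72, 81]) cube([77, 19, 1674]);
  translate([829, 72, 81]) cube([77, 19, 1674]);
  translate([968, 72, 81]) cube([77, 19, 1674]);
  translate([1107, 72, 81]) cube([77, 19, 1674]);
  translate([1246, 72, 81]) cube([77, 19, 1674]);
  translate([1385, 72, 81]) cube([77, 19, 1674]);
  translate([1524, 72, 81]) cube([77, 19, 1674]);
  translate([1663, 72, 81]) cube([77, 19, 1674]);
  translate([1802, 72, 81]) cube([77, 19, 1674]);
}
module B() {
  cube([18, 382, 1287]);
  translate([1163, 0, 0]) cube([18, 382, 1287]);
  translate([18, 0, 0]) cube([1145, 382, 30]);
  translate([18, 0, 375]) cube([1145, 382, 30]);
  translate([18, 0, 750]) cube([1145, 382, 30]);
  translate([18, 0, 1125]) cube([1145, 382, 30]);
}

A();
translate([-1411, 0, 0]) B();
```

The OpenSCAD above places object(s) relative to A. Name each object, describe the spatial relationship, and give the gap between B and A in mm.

The bookshelf's nearest face is 230 mm from the fence section's −x face.

A is a fence section. B is a bookshelf. The bookshelf is on the floor beside the fence section on its −x side. The gap between the bookshelf and the fence section is 230 mm.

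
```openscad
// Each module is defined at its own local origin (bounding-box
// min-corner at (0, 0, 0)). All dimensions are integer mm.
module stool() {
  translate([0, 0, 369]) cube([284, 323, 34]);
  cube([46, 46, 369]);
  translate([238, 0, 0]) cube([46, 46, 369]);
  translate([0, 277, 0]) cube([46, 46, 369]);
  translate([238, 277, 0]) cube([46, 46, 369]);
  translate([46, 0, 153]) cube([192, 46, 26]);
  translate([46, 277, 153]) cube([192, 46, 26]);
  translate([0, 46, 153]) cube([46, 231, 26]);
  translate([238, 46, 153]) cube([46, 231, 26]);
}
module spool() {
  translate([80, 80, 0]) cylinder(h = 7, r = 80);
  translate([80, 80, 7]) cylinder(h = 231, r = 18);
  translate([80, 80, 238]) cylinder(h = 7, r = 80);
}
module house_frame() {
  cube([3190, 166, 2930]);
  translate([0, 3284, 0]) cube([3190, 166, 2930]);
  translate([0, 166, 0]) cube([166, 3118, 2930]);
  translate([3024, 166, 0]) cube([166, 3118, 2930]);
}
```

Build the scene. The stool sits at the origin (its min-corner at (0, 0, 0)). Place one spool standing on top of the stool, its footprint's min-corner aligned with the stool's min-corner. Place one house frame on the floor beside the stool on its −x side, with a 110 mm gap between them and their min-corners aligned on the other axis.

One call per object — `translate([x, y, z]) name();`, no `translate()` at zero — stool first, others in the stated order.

stool();
translate([0, 0, 403]) spool();
translate([-3300, 0, 0]) house_frame();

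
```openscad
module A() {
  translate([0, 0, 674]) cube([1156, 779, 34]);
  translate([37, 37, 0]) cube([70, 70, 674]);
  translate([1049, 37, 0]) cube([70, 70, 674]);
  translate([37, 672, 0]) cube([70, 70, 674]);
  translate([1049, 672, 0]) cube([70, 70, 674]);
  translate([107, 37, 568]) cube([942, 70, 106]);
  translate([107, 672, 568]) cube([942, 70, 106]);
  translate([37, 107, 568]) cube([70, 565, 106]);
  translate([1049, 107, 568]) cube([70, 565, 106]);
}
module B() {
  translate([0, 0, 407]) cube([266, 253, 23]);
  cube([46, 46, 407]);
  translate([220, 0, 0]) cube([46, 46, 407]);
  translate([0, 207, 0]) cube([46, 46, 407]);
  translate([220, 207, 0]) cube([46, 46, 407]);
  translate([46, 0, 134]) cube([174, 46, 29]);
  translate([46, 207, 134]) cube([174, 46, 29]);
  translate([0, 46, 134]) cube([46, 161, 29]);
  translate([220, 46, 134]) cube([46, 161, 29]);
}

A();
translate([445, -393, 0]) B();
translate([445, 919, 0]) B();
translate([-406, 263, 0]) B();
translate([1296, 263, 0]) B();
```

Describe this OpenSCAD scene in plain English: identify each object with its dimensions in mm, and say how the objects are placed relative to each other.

A is a table with a 1156×779 mm rectangular top, 34 mm thick, top surface at z = 708 mm, supported by four 70×70 mm square legs, each inset 37 mm from the nearest pair of top edges, running from the floor. Four apron rails, 70 mm thick and 106 mm tall, run between adjacent legs with their top edges flush with the underside of the top and their outer faces flush with the legs' outer faces.

B is a simple wooden stool: a rectangular seat 266 mm (x) by 253 mm (y), 23 mm thick, top face at z = 430 mm, on four square legs, each 46×46 mm in cross-section. The legs rest on z = 0, each flush with a corner of the seat. Four stretchers, 46 mm wide and 29 mm tall, connect adjacent legs with their undersides at z = 134 mm, each running between the inner faces of the legs it joins and aligned with the legs' outer faces on the other axis.

Four stools sit around the table at the −y, +y, −x, +x sides.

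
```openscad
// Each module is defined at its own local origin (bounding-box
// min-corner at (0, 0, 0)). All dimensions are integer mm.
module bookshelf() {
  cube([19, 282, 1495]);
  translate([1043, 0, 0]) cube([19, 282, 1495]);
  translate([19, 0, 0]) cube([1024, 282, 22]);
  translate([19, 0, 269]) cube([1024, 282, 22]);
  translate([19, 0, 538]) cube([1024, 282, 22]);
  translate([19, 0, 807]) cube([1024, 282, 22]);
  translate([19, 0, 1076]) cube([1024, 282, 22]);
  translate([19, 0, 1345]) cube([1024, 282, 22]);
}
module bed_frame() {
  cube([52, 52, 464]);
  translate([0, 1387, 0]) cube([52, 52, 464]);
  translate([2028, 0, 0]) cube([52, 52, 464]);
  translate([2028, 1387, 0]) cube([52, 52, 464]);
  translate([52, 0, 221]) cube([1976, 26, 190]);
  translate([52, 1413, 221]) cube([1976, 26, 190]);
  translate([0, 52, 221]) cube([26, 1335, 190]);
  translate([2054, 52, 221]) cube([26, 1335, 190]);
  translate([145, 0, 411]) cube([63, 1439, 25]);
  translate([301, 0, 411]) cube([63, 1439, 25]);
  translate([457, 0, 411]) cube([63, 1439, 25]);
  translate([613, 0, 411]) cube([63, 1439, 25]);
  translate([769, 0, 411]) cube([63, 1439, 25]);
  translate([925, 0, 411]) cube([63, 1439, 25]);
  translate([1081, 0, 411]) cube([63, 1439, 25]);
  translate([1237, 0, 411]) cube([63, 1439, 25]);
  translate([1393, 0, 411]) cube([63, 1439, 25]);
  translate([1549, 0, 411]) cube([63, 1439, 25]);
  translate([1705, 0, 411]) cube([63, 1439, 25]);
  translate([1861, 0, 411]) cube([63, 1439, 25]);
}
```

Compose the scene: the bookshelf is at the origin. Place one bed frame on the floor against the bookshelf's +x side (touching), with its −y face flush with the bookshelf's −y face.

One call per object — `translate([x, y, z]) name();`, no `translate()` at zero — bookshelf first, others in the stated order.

bookshelf();
translate([1062, 0, 0]) bed_frame();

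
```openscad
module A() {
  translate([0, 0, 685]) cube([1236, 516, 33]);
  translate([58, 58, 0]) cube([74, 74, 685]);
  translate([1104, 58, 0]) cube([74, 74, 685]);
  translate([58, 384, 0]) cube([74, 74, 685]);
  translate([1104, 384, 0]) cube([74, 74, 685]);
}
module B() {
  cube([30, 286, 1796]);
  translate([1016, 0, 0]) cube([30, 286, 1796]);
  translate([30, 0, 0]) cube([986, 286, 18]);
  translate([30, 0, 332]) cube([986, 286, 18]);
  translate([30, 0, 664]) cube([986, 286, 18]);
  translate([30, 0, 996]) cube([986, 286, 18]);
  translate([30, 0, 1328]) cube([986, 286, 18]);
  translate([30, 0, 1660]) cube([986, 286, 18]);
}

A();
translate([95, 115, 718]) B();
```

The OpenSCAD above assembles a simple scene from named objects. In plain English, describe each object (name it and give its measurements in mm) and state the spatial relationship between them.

A is a table: top 1236 mm (x) × 516 mm (y), 33 mm thick, upper face at z = 718 mm, on four 74×74 mm square legs, each inset 58 mm from the nearest pair of top edges, running from z = 0 to the bottom of the top.

B is an open bookshelf. Two side panels, each 30 mm thick, 286 mm deep and 1796 mm tall, stand 1046 mm apart (outside-to-outside). Between them sit 6 shelves, each 18 mm thick and 286 mm deep, spanning the full gap between the sides. The bottom shelf rests on the floor (its underside at z = 0) and the clear gap between one shelf's top and the next shelf's underside is 314 mm.

The bookshelf is on top of the table, centred.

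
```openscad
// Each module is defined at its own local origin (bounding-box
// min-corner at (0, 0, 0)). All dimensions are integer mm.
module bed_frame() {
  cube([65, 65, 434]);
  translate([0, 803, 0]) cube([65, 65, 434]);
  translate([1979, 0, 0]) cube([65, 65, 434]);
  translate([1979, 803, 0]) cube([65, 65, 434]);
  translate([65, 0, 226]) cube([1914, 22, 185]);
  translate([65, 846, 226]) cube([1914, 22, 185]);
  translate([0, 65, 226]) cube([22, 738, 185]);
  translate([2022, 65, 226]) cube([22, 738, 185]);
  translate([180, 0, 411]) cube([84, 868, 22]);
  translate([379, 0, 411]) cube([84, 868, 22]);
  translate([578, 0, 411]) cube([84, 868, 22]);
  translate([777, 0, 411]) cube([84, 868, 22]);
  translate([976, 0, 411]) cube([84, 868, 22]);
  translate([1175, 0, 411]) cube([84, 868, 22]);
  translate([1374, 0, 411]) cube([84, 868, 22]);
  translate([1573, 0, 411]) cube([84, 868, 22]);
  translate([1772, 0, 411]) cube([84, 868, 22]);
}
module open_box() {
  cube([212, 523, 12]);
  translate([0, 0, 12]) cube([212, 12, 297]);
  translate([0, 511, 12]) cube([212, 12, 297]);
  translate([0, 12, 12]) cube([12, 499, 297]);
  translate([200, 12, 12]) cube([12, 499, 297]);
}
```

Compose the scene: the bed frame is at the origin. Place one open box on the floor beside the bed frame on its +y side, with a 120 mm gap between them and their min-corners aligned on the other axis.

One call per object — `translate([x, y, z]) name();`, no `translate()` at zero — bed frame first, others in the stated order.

bed_frame();
translate([0, 988, 0]) open_box();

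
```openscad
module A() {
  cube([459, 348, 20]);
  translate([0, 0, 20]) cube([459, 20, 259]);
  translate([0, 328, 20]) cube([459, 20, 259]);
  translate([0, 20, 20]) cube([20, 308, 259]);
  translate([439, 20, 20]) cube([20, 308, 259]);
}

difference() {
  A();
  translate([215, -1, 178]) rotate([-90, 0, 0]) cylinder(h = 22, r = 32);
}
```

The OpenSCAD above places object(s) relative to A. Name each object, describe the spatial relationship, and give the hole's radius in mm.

A is an open box. The open box has a circular hole through its front wall. The hole's radius is 32 mm.

The subtracted cylinder has r = 32 mm.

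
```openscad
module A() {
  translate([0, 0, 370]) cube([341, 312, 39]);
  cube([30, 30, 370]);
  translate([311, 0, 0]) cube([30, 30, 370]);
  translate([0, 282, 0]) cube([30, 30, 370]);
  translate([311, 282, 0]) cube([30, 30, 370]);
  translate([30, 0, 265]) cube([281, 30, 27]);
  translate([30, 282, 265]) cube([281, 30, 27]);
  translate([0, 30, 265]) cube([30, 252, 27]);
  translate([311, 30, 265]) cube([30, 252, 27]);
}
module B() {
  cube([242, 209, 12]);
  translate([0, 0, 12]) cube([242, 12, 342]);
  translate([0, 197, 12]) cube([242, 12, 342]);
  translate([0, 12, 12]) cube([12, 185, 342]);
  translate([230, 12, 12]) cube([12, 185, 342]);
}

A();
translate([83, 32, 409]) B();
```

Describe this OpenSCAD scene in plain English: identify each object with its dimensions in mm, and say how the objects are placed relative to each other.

A is a four-legged stool. The seat is 341×312 mm, 39 mm thick, top at z = 409 mm. It stands on four square legs, each 30×30 mm in cross-section, from z = 0 to the seat underside, each flush with a corner of the seat. Four stretchers, 30 mm wide and 27 mm tall, connect adjacent legs with their undersides at z = 265 mm, each running between the inner faces of the legs it joins and aligned with the legs' outer faces on the other axis.

B is an open-topped rectangular box: outside dimensions 242×209×354 mm, with a uniform wall and base thickness of 12 mm. The base is a full 242×209 slab on the floor; four walls sit on top of the base. The front and back walls (the −y and +y sides) span the full width; the two side walls fit between them.

The open box is on top of the stool.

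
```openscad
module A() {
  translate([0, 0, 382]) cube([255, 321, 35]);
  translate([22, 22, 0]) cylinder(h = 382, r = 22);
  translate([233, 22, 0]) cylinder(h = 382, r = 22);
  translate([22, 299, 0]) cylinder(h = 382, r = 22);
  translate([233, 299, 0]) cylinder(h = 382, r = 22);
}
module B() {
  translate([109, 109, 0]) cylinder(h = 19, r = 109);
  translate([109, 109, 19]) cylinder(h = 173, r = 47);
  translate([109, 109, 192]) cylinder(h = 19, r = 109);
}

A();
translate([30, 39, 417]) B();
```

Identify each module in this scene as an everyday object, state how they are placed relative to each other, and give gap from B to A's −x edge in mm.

A is a stool. B is a spool. The spool is on top of the stool. The gap from the spool to the stool's −x edge is 30 mm.

The spool's min-x is at 30; the stool's min-x is 0; gap = 30 mm.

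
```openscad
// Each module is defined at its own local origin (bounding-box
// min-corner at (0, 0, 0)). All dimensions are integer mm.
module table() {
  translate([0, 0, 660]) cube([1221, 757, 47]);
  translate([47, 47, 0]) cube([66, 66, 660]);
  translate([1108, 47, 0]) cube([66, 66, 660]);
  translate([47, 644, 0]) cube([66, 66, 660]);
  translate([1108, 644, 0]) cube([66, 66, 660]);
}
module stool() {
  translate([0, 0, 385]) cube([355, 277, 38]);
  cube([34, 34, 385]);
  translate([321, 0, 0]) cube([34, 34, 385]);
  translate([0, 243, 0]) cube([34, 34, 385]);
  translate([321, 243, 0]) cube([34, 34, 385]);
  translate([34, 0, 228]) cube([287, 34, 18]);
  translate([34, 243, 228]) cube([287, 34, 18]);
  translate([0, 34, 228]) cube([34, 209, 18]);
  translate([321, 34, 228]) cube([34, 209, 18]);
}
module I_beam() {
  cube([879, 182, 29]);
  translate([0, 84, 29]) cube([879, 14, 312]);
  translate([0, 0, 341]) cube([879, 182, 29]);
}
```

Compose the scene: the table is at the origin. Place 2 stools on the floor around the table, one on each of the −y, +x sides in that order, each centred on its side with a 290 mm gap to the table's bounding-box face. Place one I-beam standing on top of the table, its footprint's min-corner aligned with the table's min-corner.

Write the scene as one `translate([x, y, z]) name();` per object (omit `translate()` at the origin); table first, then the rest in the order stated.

table();
translate([433, -567, 0]) stool();
translate([1511, 240, 0]) stool();
translate([0, 0, 707]) I_beam();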